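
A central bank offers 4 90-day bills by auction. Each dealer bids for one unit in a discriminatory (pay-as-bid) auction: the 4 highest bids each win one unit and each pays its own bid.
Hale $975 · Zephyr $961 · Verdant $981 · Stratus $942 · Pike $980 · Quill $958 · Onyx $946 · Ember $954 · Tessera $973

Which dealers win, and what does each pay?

Ordering the bids: 981 (Verdant), 980 (Pike), 975 (Hale), 973 (Tessera), 961 (Zephyr), 958 (Quill), …
Top 4: Verdant, Pike, Hale, Tessera.
Each winner pays its own bid: Verdant $981, Pike $980, Hale $975, Tessera $973.

Verdant $981, Pike $980, Hale $975, Tessera $973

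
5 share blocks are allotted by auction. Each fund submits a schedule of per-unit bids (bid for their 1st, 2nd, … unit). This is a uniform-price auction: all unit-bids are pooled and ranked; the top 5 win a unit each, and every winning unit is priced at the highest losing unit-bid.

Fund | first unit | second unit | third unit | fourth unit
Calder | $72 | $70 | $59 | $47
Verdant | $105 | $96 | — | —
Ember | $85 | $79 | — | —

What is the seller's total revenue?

All unit-bids, highest first — top 5: 105 (Verdant-1), 96 (Verdant-2), 85 (Ember-1), 79 (Ember-2), 72 (Calder-1)
The (k+1)-th unit-bid is $70.
Allocation: Calder 1, Ember 2, Verdant 2. Every unit priced at $70.
Revenue = 5 × 70 = $350.

Total revenue: $350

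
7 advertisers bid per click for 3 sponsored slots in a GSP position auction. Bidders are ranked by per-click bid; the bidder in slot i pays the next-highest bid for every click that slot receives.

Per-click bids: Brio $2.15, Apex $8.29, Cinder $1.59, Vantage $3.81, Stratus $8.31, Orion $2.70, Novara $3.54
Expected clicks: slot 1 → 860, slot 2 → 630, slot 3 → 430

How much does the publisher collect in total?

Ranked by bid: $8.31 (Stratus) > $8.29 (Apex) > $3.81 (Vantage) > $3.54 (Novara) > …
Slot 1: Stratus pays $8.29 × 860 = $7129.40
Slot 2: Apex pays $3.81 × 630 = $2400.30
Slot 3: Vantage pays $3.54 × 430 = $1522.20
Total = $11051.90

Total revenue: $11051.90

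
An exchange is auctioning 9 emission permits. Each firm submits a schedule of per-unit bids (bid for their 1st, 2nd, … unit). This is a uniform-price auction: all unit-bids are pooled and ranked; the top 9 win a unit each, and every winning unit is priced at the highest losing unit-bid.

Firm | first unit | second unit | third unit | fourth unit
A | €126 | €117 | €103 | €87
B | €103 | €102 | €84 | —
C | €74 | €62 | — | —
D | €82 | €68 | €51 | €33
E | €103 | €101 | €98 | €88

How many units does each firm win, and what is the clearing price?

Pooled unit-bids ranked (top 9): 126 (A-1), 117 (A-2), 103 (A-3), 103 (B-1), 103 (E-1), 102 (B-2), 101 (E-2), 98 (E-3), 88 (E-4)
First bid not allocated: €87.
Allocation: A 3, B 2, E 4.

A 3, B 2, E 4; clearing price €87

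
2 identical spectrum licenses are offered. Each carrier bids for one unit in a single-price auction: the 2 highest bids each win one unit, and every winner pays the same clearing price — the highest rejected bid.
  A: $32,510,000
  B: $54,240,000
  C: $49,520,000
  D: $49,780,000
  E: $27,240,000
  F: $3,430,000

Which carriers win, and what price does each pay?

Sorting: 54,240,000 (B), 49,780,000 (D), 49,520,000 (C), 32,510,000 (A), …
The 2 highest are B, D.
First losing bid is C's $49,520,000, which sets the uniform price.

B, D; each pays $49,520,000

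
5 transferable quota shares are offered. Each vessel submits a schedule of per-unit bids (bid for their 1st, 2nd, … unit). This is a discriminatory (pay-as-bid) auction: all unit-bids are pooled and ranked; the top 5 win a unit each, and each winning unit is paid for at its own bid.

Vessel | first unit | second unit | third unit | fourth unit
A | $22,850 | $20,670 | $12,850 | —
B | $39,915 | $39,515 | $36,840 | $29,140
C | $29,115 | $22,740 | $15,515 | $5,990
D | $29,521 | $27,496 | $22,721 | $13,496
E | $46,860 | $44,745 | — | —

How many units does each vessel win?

All unit-bids, highest first — top 5: 46,860 (E-1), 44,745 (E-2), 39,915 (B-1), 39,515 (B-2), 36,840 (B-3)
Next rejected bid: $29,521 (not a price — pay-as-bid).
Allocation: B 3, E 2.

B 3, E 2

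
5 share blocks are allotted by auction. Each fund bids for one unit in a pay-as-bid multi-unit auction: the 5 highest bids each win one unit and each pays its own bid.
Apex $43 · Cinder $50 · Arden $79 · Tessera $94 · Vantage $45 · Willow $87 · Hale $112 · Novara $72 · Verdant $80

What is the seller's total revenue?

Sorting: 112 (Hale), 94 (Tessera), 87 (Willow), 80 (Verdant), 79 (Arden), 72 (Novara), 50 (Cinder), …
Winners (5 units): Hale, Tessera, Willow, Verdant, Arden.
Total revenue = 112 + 94 + 87 + 80 + 79 = $452.

Total revenue: $452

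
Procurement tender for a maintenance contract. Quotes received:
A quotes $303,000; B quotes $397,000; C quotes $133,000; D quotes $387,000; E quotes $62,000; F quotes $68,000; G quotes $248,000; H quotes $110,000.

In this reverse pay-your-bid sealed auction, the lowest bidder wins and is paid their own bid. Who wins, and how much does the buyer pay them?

E is paid $62,000

Bids in order: 62,000 (E) < 68,000 (F) < 110,000 (H) < 133,000 (C) < 248,000 (G) < 303,000 (A) < …
E is lowest → is paid own bid, $62,000.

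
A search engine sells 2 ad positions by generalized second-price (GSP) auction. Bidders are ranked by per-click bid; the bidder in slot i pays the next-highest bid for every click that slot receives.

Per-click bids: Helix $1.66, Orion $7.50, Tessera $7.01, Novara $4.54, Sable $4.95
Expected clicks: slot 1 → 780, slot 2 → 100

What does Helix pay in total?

Helix pays $0.00

Sorting advertisers: $7.50 (Orion) > $7.01 (Tessera) > $4.95 (Sable) > …
Helix ranks below slot 2 → no slot, pays nothing.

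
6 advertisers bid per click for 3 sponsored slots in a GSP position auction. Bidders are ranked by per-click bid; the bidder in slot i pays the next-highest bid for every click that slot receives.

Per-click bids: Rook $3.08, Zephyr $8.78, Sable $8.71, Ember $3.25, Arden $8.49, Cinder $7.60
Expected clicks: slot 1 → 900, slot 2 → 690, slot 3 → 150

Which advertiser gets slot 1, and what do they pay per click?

Sorting advertisers: $8.78 (Zephyr) > $8.71 (Sable) > $8.49 (Arden) > $7.60 (Cinder) > …
Slot 1 goes to the first-ranked bidder, Zephyr, who pays the next bid down: $8.71/click.

Zephyr; $8.71 per click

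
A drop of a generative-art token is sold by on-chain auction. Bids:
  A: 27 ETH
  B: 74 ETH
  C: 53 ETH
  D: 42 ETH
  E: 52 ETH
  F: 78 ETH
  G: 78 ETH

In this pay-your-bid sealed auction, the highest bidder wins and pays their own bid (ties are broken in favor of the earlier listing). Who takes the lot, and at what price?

Bids ranked: 78 (F) > 78 (G) > 74 (B) > 53 (C) > 52 (E) > 42 (D) > …
F and G tie at 78 ETH; tie-break gives it to F.
F is highest → pays own bid, 78 ETH.

F pays 78 ETH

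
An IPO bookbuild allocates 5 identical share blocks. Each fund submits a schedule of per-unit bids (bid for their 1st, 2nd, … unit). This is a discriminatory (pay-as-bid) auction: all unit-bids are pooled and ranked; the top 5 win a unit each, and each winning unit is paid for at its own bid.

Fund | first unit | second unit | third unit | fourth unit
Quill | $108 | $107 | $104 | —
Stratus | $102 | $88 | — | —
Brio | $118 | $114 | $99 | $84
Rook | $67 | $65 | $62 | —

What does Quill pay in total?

All unit-bids, highest first — top 5: 118 (Brio-1), 114 (Brio-2), 108 (Quill-1), 107 (Quill-2), 104 (Quill-3)
Next rejected bid: $102 (not a price — pay-as-bid).
Quill's winning unit-bids: 108 + 107 + 104 = $319.

Quill pays $319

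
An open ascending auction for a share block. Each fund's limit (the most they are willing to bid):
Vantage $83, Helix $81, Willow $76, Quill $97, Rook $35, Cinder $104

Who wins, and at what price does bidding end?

Cinder wins at $97

Limits ranked: 104 (Cinder) > 97 (Quill) > 83 (Vantage) > 81 (Helix) > 76 (Willow) > 35 (Rook)
Once the price passes $97, only Cinder is left; the hammer falls at Quill's limit of $97.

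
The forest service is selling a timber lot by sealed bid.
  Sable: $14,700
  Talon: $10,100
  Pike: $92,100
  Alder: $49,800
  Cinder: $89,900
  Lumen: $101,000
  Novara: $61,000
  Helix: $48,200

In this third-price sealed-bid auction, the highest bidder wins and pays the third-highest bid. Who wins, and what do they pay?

Rule: the highest bidder wins and pays the third-highest bid.
Bids ranked: 101,000 (Lumen) > 92,100 (Pike) > 89,900 (Cinder) > 61,000 (Novara) > 49,800 (Alder) > 48,200 (Helix) > …
Lumen is highest; pays the third-highest bid, $89,900.

Lumen pays $89,900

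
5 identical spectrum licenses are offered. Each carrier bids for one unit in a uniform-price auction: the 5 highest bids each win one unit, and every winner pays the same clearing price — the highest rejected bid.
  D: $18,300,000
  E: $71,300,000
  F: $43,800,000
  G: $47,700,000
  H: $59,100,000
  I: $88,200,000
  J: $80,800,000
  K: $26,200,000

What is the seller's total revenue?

Total revenue: $219,000,000

Ordering the bids: 88,200,000 (I), 80,800,000 (J), 71,300,000 (E), 59,100,000 (H), 47,700,000 (G), 43,800,000 (F), 26,200,000 (K), …
Top 5: I, J, E, H, G.
First losing bid is F's $43,800,000, which sets the uniform price.
Total revenue = 5 × $43,800,000 = $219,000,000.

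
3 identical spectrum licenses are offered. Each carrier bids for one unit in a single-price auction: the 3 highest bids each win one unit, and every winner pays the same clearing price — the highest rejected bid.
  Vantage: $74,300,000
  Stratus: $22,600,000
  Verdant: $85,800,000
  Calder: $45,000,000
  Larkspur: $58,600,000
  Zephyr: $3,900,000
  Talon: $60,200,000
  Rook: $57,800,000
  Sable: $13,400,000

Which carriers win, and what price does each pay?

Sorting: 85,800,000 (Verdant), 74,300,000 (Vantage), 60,200,000 (Talon), 58,600,000 (Larkspur), 57,800,000 (Rook), …
Top 3: Verdant, Vantage, Talon.
First losing bid is Larkspur's $58,600,000, which sets the uniform price.

Verdant, Vantage, Talon; each pays $58,600,000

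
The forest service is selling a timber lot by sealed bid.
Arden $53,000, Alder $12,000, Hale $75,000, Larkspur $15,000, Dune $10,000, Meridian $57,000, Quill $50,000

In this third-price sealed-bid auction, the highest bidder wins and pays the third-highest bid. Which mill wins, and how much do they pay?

Rule: the highest bidder wins and pays the third-highest bid.
Bids in order: 75,000 (Hale) > 57,000 (Meridian) > 53,000 (Arden) > 50,000 (Quill) > 15,000 (Larkspur) > 12,000 (Alder) > …
Hale is highest; pays the third-highest bid, $53,000.

Hale pays $53,000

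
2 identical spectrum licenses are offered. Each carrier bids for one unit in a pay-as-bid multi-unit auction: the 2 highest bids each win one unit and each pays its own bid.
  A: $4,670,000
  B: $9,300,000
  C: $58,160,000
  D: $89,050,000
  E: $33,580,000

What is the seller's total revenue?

Total revenue: $147,210,000

Ordering the bids: 89,050,000 (D), 58,160,000 (C), 33,580,000 (E), 9,300,000 (B), …
Top 2: D, C.
Total revenue = 89,050,000 + 58,160,000 = $147,210,000.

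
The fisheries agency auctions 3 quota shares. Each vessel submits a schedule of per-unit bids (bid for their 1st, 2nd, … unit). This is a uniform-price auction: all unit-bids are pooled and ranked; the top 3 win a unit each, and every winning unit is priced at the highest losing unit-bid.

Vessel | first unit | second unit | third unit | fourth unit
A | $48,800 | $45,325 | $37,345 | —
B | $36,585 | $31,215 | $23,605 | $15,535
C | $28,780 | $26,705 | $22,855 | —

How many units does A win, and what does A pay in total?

Pooled unit-bids ranked (top 3): 48,800 (A-1), 45,325 (A-2), 37,345 (A-3)
First bid not allocated: $36,585.
A wins 3 unit(s) at $36,585 each.

A: 3 units, pays $109,755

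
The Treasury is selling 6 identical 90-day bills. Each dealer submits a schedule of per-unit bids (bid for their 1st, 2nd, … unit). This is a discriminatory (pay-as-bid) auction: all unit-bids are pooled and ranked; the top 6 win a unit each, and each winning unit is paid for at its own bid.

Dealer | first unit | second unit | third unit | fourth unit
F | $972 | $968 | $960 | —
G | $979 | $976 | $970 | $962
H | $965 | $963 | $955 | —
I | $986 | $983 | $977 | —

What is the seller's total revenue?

Total revenue: $5,873

Merging the schedules and taking the best 6: 986 (I-1), 983 (I-2), 979 (G-1), 977 (I-3), 976 (G-2), 972 (F-1)
Next rejected bid: $970 (not a price — pay-as-bid).
Each winning unit pays its own bid.
Revenue = 986 + 983 + 979 + 977 + 976 + 972 = $5,873.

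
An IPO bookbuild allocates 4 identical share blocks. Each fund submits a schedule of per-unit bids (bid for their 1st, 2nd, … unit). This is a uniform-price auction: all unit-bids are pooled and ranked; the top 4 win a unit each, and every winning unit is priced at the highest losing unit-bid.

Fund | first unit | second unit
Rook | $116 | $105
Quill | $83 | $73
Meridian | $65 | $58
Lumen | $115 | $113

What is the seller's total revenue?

Total revenue: $332

Pooled unit-bids ranked (top 4): 116 (Rook-1), 115 (Lumen-1), 113 (Lumen-2), 105 (Rook-2)
The (k+1)-th unit-bid is $83.
Allocation: Lumen 2, Rook 2. Every unit priced at $83.
Revenue = 4 × 83 = $332.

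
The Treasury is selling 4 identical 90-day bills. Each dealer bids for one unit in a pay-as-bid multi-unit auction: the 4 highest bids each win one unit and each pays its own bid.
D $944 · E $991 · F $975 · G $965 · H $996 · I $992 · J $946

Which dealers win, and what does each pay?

Ordering the bids: 996 (H), 992 (I), 991 (E), 975 (F), 965 (G), 946 (J), …
The 4 highest are H, I, E, F.
Each winner pays its own bid: H $996, I $992, E $991, F $975.

H $996, I $992, E $991, F $975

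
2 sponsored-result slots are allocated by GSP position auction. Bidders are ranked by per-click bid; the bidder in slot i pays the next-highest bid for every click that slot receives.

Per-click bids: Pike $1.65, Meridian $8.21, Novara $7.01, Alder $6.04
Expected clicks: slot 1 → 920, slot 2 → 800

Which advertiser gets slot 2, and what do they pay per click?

Novara; $6.04 per click

Per-click bids in order: $8.21 (Meridian) > $7.01 (Novara) > $6.04 (Alder) > …
Slot 2 goes to the second-ranked bidder, Novara, who pays the next bid down: $6.04/click.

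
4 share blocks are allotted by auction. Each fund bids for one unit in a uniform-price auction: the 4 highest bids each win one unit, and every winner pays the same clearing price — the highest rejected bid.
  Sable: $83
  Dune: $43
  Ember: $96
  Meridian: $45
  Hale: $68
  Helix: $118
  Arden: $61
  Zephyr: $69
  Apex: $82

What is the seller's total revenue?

Total revenue: $276

Sorting: 118 (Helix), 96 (Ember), 83 (Sable), 82 (Apex), 69 (Zephyr), 68 (Hale), …
Top 4: Helix, Ember, Sable, Apex.
First losing bid is Zephyr's $69, which sets the uniform price.
Total revenue = 4 × $69 = $276.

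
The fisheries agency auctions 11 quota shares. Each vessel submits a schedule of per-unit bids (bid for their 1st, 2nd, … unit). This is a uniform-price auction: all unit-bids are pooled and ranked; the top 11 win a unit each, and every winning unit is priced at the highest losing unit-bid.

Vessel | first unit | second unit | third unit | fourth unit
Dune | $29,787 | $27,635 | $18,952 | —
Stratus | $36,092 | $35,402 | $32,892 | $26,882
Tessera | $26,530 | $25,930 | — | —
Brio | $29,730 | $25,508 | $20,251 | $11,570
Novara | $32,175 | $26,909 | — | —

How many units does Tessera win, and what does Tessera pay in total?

Tessera: 2 units, pays $51,016

All unit-bids, highest first — top 11: 36,092 (Stratus-1), 35,402 (Stratus-2), 32,892 (Stratus-3), 32,175 (Novara-1), 29,787 (Dune-1), 29,730 (Brio-1), 27,635 (Dune-2), 26,909 (Novara-2), 26,882 (Stratus-4), 26,530 (Tessera-1), 25,930 (Tessera-2)
Highest rejected unit-bid = $25,508.
Tessera wins 2 unit(s) at $25,508 each.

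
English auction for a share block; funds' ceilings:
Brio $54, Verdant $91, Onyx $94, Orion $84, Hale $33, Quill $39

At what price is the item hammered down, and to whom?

Limits in order: 94 (Onyx) > 91 (Verdant) > 84 (Orion) > 54 (Brio) > 39 (Quill) > 33 (Hale)
Verdant is the last rival to drop out, at $91; Onyx remains and wins at that price.

Onyx wins at $91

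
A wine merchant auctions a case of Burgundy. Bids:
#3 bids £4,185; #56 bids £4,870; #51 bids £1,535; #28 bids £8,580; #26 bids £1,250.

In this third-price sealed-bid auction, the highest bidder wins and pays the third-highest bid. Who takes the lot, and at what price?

#28 pays £4,185

Bids in order: 8,580 (#28) > 4,870 (#56) > 4,185 (#3) > 1,535 (#51) > 1,250 (#26)
#28 wins; payment is bid #3 in the ranking = £4,185.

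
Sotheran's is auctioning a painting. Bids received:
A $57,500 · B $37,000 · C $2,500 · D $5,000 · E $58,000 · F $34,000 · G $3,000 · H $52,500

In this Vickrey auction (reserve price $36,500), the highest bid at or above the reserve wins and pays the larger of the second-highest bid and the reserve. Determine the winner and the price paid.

E pays $57,500

Rule: the highest bid at or above the reserve wins and pays the larger of the second-highest bid and the reserve.
Bids ranked: 58,000 (E) > 57,500 (A) > 52,500 (H) > 37,000 (B) > 34,000 (F) > 5,000 (D) > …
E has the top bid at or above the reserve ($58,000).
max(second-highest $57,500, reserve $36,500) = $57,500; the reserve does not bind.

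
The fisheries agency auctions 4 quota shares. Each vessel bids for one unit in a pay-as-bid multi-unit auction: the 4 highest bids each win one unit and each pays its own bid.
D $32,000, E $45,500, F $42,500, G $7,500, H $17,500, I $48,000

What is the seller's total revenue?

Total revenue: $168,000

Sorting: 48,000 (I), 45,500 (E), 42,500 (F), 32,000 (D), 17,500 (H), 7,500 (G)
Winners (4 units): I, E, F, D.
Total revenue = 48,000 + 45,500 + 42,500 + 32,000 = $168,000.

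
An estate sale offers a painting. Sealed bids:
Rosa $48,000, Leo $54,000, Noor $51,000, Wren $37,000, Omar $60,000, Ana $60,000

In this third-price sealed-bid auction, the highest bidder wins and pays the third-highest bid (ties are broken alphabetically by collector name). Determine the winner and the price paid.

Ana pays $54,000

Bids ranked: 60,000 (Ana) > 60,000 (Omar) > 54,000 (Leo) > 51,000 (Noor) > 48,000 (Rosa) > 37,000 (Wren)
Tie at $60,000 → Ana wins by tie-break.
Ana wins; payment is bid #3 in the ranking = $54,000.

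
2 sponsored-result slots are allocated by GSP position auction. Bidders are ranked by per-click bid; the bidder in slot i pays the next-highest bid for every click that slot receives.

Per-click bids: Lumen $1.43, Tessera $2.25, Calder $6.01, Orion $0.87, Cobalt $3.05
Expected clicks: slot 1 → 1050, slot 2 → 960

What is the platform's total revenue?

Total revenue: $5362.50

Per-click bids in order: $6.01 (Calder) > $3.05 (Cobalt) > $2.25 (Tessera) > …
Slot 1: Calder pays $3.05 × 1050 = $3202.50
Slot 2: Cobalt pays $2.25 × 960 = $2160.00
Total = $5362.50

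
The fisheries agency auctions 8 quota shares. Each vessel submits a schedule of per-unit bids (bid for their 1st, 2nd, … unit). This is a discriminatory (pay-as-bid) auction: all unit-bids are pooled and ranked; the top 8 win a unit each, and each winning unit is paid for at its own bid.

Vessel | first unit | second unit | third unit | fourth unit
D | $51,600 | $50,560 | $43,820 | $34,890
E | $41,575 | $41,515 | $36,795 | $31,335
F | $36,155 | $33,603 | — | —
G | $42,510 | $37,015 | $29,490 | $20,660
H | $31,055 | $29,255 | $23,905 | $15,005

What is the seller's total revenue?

Total revenue: $345,390

All unit-bids, highest first — top 8: 51,600 (D-1), 50,560 (D-2), 43,820 (D-3), 42,510 (G-1), 41,575 (E-1), 41,515 (E-2), 37,015 (G-2), 36,795 (E-3)
Next rejected bid: $36,155 (not a price — pay-as-bid).
Each winning unit pays its own bid.
Revenue = 51,600 + 50,560 + 43,820 + 42,510 + 41,575 + 41,515 + 37,015 + 36,795 = $345,390.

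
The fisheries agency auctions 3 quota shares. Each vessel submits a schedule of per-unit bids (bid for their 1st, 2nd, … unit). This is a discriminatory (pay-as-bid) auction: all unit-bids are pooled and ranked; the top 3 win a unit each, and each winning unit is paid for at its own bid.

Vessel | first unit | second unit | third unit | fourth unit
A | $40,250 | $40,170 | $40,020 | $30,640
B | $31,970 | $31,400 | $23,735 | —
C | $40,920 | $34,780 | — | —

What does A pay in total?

A pays $80,420

Merging the schedules and taking the best 3: 40,920 (C-1), 40,250 (A-1), 40,170 (A-2)
Next rejected bid: $40,020 (not a price — pay-as-bid).
A's winning unit-bids: 40,250 + 40,170 = $80,420.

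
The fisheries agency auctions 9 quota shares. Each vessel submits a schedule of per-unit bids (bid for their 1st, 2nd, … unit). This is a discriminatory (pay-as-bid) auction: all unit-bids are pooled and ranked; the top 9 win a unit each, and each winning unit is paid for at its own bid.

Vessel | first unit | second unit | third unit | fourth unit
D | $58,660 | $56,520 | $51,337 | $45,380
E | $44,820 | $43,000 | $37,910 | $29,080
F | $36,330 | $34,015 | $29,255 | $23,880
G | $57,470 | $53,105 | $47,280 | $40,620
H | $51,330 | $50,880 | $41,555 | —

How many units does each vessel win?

All unit-bids, highest first — top 9: 58,660 (D-1), 57,470 (G-1), 56,520 (D-2), 53,105 (G-2), 51,337 (D-3), 51,330 (H-1), 50,880 (H-2), 47,280 (G-3), 45,380 (D-4)
Next rejected bid: $44,820 (not a price — pay-as-bid).
Allocation: D 4, G 3, H 2.

D 4, G 3, H 2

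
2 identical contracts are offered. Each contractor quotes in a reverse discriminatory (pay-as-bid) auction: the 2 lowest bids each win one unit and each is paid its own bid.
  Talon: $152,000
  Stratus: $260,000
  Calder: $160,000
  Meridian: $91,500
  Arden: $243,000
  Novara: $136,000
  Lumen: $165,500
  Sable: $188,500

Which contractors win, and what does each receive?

Ordering the bids: 91,500 (Meridian), 136,000 (Novara), 152,000 (Talon), 160,000 (Calder), …
Winners (2 units): Meridian, Novara.
Each winner is paid its own bid: Meridian $91,500, Novara $136,000.

Meridian $91,500, Novara $136,000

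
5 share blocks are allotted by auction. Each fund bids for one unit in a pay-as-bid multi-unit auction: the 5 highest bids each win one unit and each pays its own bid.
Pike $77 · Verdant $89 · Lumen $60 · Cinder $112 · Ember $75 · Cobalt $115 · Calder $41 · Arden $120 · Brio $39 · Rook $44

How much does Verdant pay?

Verdant pays $89

Ordering the bids: 120 (Arden), 115 (Cobalt), 112 (Cinder), 89 (Verdant), 77 (Pike), 75 (Ember), 60 (Lumen), …
Top 5: Arden, Cobalt, Cinder, Verdant, Pike.
Verdant wins → own bid $89.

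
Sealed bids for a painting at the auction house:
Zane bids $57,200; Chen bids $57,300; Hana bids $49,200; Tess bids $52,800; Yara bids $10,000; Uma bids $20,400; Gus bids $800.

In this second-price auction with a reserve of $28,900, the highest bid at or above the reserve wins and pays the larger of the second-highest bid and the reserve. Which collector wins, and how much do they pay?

Chen pays $57,200

Second-price auction with a reserve of $28,900: the highest bid at or above the reserve wins and pays the larger of the second-highest bid and the reserve.
Sorting bids: 57,300 (Chen) > 57,200 (Zane) > 52,800 (Tess) > 49,200 (Hana) > 20,400 (Uma) > 10,000 (Yara) > …
Chen has the top bid at or above the reserve ($57,300).
Second-highest bid $57,200 exceeds the reserve $28,900 → payment $57,200.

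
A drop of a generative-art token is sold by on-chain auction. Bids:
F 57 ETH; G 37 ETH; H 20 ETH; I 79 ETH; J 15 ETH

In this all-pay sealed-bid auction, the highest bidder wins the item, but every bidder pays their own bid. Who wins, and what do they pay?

I pays 79 ETH

Bids in order: 79 (I) > 57 (F) > 37 (G) > 20 (H) > 15 (J)
I wins with the top bid; all bids are sunk regardless.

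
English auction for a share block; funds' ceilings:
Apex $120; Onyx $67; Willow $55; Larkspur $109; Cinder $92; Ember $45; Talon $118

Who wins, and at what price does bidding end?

Apex wins at $118

Limits ranked: 120 (Apex) > 118 (Talon) > 109 (Larkspur) > 92 (Cinder) > 67 (Onyx) > 55 (Willow) > …
Talon is the last rival to drop out, at $118; Apex remains and wins at that price.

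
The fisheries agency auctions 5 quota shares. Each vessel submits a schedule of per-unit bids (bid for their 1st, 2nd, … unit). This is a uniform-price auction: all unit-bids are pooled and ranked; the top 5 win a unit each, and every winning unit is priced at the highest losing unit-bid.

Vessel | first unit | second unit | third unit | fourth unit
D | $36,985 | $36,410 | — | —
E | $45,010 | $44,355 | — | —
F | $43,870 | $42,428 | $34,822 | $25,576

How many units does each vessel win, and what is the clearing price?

D 1, E 2, F 2; clearing price $36,410

Pooled unit-bids ranked (top 5): 45,010 (E-1), 44,355 (E-2), 43,870 (F-1), 42,428 (F-2), 36,985 (D-1)
The (k+1)-th unit-bid is $36,410.
Allocation: D 1, E 2, F 2.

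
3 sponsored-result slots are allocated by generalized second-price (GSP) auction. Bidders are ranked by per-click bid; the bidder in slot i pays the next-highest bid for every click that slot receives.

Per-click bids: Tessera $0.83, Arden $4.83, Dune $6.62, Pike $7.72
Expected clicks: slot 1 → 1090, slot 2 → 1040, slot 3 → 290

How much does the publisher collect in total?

Total revenue: $12479.70

Sorting advertisers: $7.72 (Pike) > $6.62 (Dune) > $4.83 (Arden) > $0.83 (Tessera)
Slot 1: Pike pays $6.62 × 1090 = $7215.80
Slot 2: Dune pays $4.83 × 1040 = $5023.20
Slot 3: Arden pays $0.83 × 290 = $240.70
Total = $12479.70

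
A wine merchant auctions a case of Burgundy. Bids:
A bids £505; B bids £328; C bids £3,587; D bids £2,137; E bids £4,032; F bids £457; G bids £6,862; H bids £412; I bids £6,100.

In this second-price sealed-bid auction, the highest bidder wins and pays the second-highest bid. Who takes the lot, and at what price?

Second-price sealed-bid auction: the highest bidder wins and pays the second-highest bid.
Bids ranked: 6,862 (G) > 6,100 (I) > 4,032 (E) > 3,587 (C) > 2,137 (D) > 505 (A) > …
G is highest; pays the second-highest bid, £6,100.

G pays £6,100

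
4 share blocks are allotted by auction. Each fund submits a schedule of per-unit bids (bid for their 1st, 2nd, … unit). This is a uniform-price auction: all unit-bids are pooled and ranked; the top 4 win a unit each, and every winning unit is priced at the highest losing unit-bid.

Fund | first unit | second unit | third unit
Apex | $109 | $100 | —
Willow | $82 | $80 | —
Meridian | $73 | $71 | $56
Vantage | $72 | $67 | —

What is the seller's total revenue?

Total revenue: $292

All unit-bids, highest first — top 4: 109 (Apex-1), 100 (Apex-2), 82 (Willow-1), 80 (Willow-2)
The (k+1)-th unit-bid is $73.
Allocation: Apex 2, Willow 2. Every unit priced at $73.
Revenue = 4 × 73 = $292.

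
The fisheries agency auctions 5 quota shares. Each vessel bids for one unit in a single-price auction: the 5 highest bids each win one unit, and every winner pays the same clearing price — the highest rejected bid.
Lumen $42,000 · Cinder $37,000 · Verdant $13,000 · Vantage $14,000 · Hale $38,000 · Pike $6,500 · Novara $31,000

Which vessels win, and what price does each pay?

Lumen, Hale, Cinder, Novara, Vantage; each pays $13,000

Sorting: 42,000 (Lumen), 38,000 (Hale), 37,000 (Cinder), 31,000 (Novara), 14,000 (Vantage), 13,000 (Verdant), 6,500 (Pike)
Winners (5 units): Lumen, Hale, Cinder, Novara, Vantage.
Highest unsuccessful bid: $13,000 → clearing price.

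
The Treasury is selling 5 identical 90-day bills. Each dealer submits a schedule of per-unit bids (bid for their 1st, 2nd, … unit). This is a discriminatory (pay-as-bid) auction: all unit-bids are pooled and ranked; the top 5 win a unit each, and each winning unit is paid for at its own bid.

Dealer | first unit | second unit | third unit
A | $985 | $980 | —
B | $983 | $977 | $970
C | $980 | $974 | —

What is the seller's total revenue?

Total revenue: $4,905

Pooled unit-bids ranked (top 5): 985 (A-1), 983 (B-1), 980 (A-2), 980 (C-1), 977 (B-2)
Next rejected bid: $974 (not a price — pay-as-bid).
Each winning unit pays its own bid.
Revenue = 985 + 983 + 980 + 980 + 977 = $4,905.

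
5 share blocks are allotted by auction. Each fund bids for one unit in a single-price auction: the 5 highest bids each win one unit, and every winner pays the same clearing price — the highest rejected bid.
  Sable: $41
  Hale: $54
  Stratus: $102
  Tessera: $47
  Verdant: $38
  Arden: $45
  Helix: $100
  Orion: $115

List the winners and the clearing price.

Orion, Stratus, Helix, Hale, Tessera; each pays $45

Ordering the bids: 115 (Orion), 102 (Stratus), 100 (Helix), 54 (Hale), 47 (Tessera), 45 (Arden), 41 (Sable), …
Winners (5 units): Orion, Stratus, Helix, Hale, Tessera.
Highest unsuccessful bid: $45 → clearing price.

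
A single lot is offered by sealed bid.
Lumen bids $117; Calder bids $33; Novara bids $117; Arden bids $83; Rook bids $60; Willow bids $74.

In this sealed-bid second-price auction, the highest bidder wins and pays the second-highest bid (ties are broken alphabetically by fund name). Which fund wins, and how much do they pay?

Lumen pays $117

Sorting bids: 117 (Lumen) > 117 (Novara) > 83 (Arden) > 74 (Willow) > 60 (Rook) > 33 (Calder)
Lumen and Novara tie at $117; tie-break gives it to Lumen.
Second-price: Lumen pays Novara's bid of $117.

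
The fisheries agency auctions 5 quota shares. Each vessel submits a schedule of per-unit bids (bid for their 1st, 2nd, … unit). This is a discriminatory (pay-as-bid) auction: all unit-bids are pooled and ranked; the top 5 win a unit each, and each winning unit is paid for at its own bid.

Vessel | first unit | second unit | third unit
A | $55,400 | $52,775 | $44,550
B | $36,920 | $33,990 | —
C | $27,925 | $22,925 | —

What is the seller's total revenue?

Pooled unit-bids ranked (top 5): 55,400 (A-1), 52,775 (A-2), 44,550 (A-3), 36,920 (B-1), 33,990 (B-2)
Next rejected bid: $27,925 (not a price — pay-as-bid).
Each winning unit pays its own bid.
Revenue = 55,400 + 52,775 + 44,550 + 36,920 + 33,990 = $223,635.

Total revenue: $223,635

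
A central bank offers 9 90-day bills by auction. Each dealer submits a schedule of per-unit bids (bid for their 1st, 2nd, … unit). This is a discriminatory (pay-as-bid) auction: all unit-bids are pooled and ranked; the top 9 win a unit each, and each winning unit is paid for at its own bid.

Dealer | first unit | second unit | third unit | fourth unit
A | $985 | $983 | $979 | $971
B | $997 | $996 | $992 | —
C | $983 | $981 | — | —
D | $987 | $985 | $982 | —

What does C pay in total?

Merging the schedules and taking the best 9: 997 (B-1), 996 (B-2), 992 (B-3), 987 (D-1), 985 (A-1), 985 (D-2), 983 (A-2), 983 (C-1), 982 (D-3)
Next rejected bid: $981 (not a price — pay-as-bid).
C's winning unit-bids: 983 = $983.

C pays $983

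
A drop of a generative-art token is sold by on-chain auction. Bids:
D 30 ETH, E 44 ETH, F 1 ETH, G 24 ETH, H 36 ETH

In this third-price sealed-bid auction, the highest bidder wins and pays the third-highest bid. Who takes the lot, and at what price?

Bids in order: 44 (E) > 36 (H) > 30 (D) > 24 (G) > 1 (F)
E wins; payment is bid #3 in the ranking = 30 ETH.

E pays 30 ETH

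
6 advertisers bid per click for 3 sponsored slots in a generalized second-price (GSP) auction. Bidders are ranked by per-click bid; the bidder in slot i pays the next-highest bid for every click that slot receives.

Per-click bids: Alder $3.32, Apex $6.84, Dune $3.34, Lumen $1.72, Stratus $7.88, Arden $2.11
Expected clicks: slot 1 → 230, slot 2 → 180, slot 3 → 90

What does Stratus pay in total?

Stratus pays $1573.20

Ranked by bid: $7.88 (Stratus) > $6.84 (Apex) > $3.34 (Dune) > $3.32 (Alder) > …
Stratus holds slot 1 → pays next bid $6.84 × 230 clicks = $1573.20.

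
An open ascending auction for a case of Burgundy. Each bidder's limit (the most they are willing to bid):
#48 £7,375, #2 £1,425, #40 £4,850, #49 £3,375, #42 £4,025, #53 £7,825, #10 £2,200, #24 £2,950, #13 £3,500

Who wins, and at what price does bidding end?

#53 wins at £7,375

Limits ranked: 7,825 (#53) > 7,375 (#48) > 4,850 (#40) > 4,025 (#42) > 3,500 (#13) > 3,375 (#49) > …
#48 is the last rival to drop out, at £7,375; #53 remains and wins at that price.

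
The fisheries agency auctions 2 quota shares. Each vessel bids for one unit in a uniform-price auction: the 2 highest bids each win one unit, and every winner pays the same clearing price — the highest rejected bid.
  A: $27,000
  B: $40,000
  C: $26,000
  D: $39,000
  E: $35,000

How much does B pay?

B pays $35,000

Bids ranked high→low: 40,000 (B), 39,000 (D), 35,000 (E), 27,000 (A), …
The 2 highest are B, D.
Clearing price = highest rejected bid = $35,000.
B wins → pays $35,000.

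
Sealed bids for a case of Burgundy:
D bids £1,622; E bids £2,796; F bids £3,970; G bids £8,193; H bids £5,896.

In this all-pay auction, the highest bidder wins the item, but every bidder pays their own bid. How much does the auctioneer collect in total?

All-pay auction: the highest bidder wins the item, but every bidder pays their own bid.
Sorting bids: 8,193 (G) > 5,896 (H) > 3,970 (F) > 2,796 (E) > 1,622 (D)
Every bidder forfeits their bid regardless of winning.
Revenue = 1,622 + 2,796 + 3,970 + 8,193 + 5,896 = £22,477.

Total revenue: £22,477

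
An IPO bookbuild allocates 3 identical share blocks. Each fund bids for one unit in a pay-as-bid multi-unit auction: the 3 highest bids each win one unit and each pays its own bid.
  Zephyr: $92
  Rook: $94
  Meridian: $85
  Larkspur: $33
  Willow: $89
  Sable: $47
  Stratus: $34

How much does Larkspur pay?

Larkspur pays $0

Sorting: 94 (Rook), 92 (Zephyr), 89 (Willow), 85 (Meridian), 47 (Sable), …
The 3 highest are Rook, Zephyr, Willow.
Larkspur does not win → $0.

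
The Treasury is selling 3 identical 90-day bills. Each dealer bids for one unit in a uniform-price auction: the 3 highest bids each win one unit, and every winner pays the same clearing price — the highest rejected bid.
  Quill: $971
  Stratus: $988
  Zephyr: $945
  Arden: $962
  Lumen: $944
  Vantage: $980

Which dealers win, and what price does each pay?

Bids ranked high→low: 988 (Stratus), 980 (Vantage), 971 (Quill), 962 (Arden), 945 (Zephyr), …
Winners (3 units): Stratus, Vantage, Quill.
Clearing price = highest rejected bid = $962.

Stratus, Vantage, Quill; each pays $962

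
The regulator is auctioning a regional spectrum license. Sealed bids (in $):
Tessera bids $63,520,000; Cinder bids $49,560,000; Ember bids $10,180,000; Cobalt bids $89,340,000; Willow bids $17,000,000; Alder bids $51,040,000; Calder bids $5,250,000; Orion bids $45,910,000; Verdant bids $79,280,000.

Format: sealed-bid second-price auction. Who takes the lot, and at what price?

Cobalt pays $79,280,000

Rule: the highest bidder wins and pays the second-highest bid.
Bids ranked: 89,340,000 (Cobalt) > 79,280,000 (Verdant) > 63,520,000 (Tessera) > 51,040,000 (Alder) > 49,560,000 (Cinder) > 45,910,000 (Orion) > …
Cobalt is highest; pays the second-highest bid, $79,280,000.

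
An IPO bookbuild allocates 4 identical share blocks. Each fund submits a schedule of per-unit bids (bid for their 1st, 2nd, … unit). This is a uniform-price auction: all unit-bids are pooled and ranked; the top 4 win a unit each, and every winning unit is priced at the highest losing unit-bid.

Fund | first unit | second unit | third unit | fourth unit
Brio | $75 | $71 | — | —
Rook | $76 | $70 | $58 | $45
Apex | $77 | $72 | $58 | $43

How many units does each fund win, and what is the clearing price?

Apex 2, Brio 1, Rook 1; clearing price $71

All unit-bids, highest first — top 4: 77 (Apex-1), 76 (Rook-1), 75 (Brio-1), 72 (Apex-2)
The (k+1)-th unit-bid is $71.
Allocation: Apex 2, Brio 1, Rook 1.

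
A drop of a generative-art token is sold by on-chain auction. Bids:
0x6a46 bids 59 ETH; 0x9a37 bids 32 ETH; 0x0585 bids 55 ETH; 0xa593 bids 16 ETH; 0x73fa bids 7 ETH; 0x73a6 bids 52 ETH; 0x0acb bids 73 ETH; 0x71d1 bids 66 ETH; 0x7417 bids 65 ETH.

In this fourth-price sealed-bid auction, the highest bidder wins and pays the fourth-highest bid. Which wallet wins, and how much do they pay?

Bids ranked: 73 (0x0acb) > 66 (0x71d1) > 65 (0x7417) > 59 (0x6a46) > 55 (0x0585) > 52 (0x73a6) > …
0x0acb is highest; pays the fourth-highest bid, 59 ETH.

0x0acb pays 59 ETH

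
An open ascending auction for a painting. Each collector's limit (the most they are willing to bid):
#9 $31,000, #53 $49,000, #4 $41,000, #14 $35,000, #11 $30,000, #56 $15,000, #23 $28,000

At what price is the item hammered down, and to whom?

#53 wins at $41,000

Rule: the price rises until one bidder remains; the winner pays the price at which the last rival dropped out.
Limits in order: 49,000 (#53) > 41,000 (#4) > 35,000 (#14) > 31,000 (#9) > 30,000 (#11) > 28,000 (#23) > …
Once the price passes $41,000, only #53 is left; the hammer falls at #4's limit of $41,000.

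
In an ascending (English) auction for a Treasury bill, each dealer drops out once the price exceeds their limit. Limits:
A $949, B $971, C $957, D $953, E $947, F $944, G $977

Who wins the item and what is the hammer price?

Rule: the price rises until one bidder remains; the winner pays the price at which the last rival dropped out.
Limits ranked: 977 (G) > 971 (B) > 957 (C) > 953 (D) > 949 (A) > 947 (E) > …
Once the price passes $971, only G is left; the hammer falls at B's limit of $971.

G wins at $971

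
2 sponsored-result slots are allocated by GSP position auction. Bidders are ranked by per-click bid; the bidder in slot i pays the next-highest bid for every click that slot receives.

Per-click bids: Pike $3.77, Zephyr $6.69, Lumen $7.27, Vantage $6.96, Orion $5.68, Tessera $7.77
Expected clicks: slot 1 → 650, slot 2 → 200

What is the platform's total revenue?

Ranked by bid: $7.77 (Tessera) > $7.27 (Lumen) > $6.96 (Vantage) > …
Slot 1: Tessera pays $7.27 × 650 = $4725.50
Slot 2: Lumen pays $6.96 × 200 = $1392.00
Total = $6117.50

Total revenue: $6117.50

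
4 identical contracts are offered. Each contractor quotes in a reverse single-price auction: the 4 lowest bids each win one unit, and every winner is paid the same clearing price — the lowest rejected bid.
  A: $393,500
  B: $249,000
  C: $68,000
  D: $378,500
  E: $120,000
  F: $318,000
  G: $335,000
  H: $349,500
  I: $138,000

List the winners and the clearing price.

Sorting: 68,000 (C), 120,000 (E), 138,000 (I), 249,000 (B), 318,000 (F), 335,000 (G), …
Winners (4 units): C, E, I, B.
Clearing price = lowest rejected bid = $318,000.

C, E, I, B; each is paid $318,000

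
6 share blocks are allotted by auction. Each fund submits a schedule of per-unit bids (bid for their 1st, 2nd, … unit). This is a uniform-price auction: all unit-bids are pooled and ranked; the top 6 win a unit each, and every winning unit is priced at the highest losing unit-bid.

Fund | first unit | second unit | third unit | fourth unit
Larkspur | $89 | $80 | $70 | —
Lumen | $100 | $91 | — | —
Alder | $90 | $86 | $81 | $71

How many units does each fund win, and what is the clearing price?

Merging the schedules and taking the best 6: 100 (Lumen-1), 91 (Lumen-2), 90 (Alder-1), 89 (Larkspur-1), 86 (Alder-2), 81 (Alder-3)
Highest rejected unit-bid = $80.
Allocation: Alder 3, Larkspur 1, Lumen 2.

Alder 3, Larkspur 1, Lumen 2; clearing price $80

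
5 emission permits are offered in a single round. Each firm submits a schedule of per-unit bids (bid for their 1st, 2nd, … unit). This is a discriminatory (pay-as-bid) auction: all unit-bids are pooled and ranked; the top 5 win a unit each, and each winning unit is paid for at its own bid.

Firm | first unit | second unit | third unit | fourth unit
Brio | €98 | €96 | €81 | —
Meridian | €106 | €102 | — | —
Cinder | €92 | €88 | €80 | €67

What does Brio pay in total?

Brio pays €194

All unit-bids, highest first — top 5: 106 (Meridian-1), 102 (Meridian-2), 98 (Brio-1), 96 (Brio-2), 92 (Cinder-1)
Next rejected bid: €88 (not a price — pay-as-bid).
Brio's winning unit-bids: 98 + 96 = €194.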